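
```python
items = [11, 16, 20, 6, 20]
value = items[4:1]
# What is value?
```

items has length 5. The slice items[4:1] resolves to an empty index range, so the result is [].

[]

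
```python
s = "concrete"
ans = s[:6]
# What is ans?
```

s has length 8. The slice s[:6] selects indices [0, 1, 2, 3, 4, 5] (0->'c', 1->'o', 2->'n', 3->'c', 4->'r', 5->'e'), giving 'concre'.

'concre'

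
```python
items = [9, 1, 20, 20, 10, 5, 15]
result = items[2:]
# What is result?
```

items has length 7. The slice items[2:] selects indices [2, 3, 4, 5, 6] (2->20, 3->20, 4->10, 5->5, 6->15), giving [20, 20, 10, 5, 15].

[20, 20, 10, 5, 15]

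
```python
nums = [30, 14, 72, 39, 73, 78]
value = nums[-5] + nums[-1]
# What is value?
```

nums has length 6. Negative index -5 maps to positive index 6 + (-5) = 1. nums[1] = 14.
nums has length 6. Negative index -1 maps to positive index 6 + (-1) = 5. nums[5] = 78.
Sum: 14 + 78 = 92.

92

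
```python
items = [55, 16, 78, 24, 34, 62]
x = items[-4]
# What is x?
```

items has length 6. Negative index -4 maps to positive index 6 + (-4) = 2. items[2] = 78.

78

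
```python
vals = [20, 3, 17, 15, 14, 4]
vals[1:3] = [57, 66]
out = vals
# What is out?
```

vals starts as [20, 3, 17, 15, 14, 4] (length 6). The slice vals[1:3] covers indices [1, 2] with values [3, 17]. Replacing that slice with [57, 66] (same length) produces [20, 57, 66, 15, 14, 4].

[20, 57, 66, 15, 14, 4]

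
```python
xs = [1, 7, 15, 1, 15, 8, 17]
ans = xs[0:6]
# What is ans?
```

xs has length 7. The slice xs[0:6] selects indices [0, 1, 2, 3, 4, 5] (0->1, 1->7, 2->15, 3->1, 4->15, 5->8), giving [1, 7, 15, 1, 15, 8].

[1, 7, 15, 1, 15, 8]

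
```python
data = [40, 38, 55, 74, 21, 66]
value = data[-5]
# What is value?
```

data has length 6. Negative index -5 maps to positive index 6 + (-5) = 1. data[1] = 38.

38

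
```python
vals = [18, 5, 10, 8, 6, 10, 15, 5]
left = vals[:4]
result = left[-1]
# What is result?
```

vals has length 8. The slice vals[:4] selects indices [0, 1, 2, 3] (0->18, 1->5, 2->10, 3->8), giving [18, 5, 10, 8]. So left = [18, 5, 10, 8]. Then left[-1] = 8.

8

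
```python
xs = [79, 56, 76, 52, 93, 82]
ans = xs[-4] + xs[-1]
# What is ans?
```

xs has length 6. Negative index -4 maps to positive index 6 + (-4) = 2. xs[2] = 76.
xs has length 6. Negative index -1 maps to positive index 6 + (-1) = 5. xs[5] = 82.
Sum: 76 + 82 = 158.

158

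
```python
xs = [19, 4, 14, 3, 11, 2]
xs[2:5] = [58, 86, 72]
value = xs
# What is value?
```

xs starts as [19, 4, 14, 3, 11, 2] (length 6). The slice xs[2:5] covers indices [2, 3, 4] with values [14, 3, 11]. Replacing that slice with [58, 86, 72] (same length) produces [19, 4, 58, 86, 72, 2].

[19, 4, 58, 86, 72, 2]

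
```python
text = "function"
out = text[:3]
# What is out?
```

text has length 8. The slice text[:3] selects indices [0, 1, 2] (0->'f', 1->'u', 2->'n'), giving 'fun'.

'fun'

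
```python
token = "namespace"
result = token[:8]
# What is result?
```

token has length 9. The slice token[:8] selects indices [0, 1, 2, 3, 4, 5, 6, 7] (0->'n', 1->'a', 2->'m', 3->'e', 4->'s', 5->'p', 6->'a', 7->'c'), giving 'namespac'.

'namespac'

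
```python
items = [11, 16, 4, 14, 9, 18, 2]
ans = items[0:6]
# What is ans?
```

items has length 7. The slice items[0:6] selects indices [0, 1, 2, 3, 4, 5] (0->11, 1->16, 2->4, 3->14, 4->9, 5->18), giving [11, 16, 4, 14, 9, 18].

[11, 16, 4, 14, 9, 18]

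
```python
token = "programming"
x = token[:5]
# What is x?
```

token has length 11. The slice token[:5] selects indices [0, 1, 2, 3, 4] (0->'p', 1->'r', 2->'o', 3->'g', 4->'r'), giving 'progr'.

'progr'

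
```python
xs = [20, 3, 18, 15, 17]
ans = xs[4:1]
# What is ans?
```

xs has length 5. The slice xs[4:1] resolves to an empty index range, so the result is [].

[]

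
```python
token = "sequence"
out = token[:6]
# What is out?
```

token has length 8. The slice token[:6] selects indices [0, 1, 2, 3, 4, 5] (0->'s', 1->'e', 2->'q', 3->'u', 4->'e', 5->'n'), giving 'sequen'.

'sequen'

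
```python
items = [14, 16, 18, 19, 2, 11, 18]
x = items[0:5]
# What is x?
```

items has length 7. The slice items[0:5] selects indices [0, 1, 2, 3, 4] (0->14, 1->16, 2->18, 3->19, 4->2), giving [14, 16, 18, 19, 2].

[14, 16, 18, 19, 2]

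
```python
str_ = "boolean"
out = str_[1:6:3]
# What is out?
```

str_ has length 7. The slice str_[1:6:3] selects indices [1, 4] (1->'o', 4->'e'), giving 'oe'.

'oe'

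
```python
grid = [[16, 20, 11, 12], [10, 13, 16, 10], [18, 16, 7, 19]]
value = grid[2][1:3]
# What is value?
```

grid[2] = [18, 16, 7, 19]. grid[2] has length 4. The slice grid[2][1:3] selects indices [1, 2] (1->16, 2->7), giving [16, 7].

[16, 7]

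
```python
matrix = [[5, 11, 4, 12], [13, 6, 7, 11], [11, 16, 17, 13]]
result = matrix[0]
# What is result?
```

matrix has 3 rows. Row 0 is [5, 11, 4, 12].

[5, 11, 4, 12]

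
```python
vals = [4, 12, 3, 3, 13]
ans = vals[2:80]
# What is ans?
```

vals has length 5. The slice vals[2:80] selects indices [2, 3, 4] (2->3, 3->3, 4->13), giving [3, 3, 13].

[3, 3, 13]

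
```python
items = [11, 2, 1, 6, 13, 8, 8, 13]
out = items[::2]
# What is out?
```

items has length 8. The slice items[::2] selects indices [0, 2, 4, 6] (0->11, 2->1, 4->13, 6->8), giving [11, 1, 13, 8].

[11, 1, 13, 8]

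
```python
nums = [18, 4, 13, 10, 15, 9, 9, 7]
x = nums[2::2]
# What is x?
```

nums has length 8. The slice nums[2::2] selects indices [2, 4, 6] (2->13, 4->15, 6->9), giving [13, 15, 9].

[13, 15, 9]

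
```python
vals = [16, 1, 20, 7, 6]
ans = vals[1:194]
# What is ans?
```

vals has length 5. The slice vals[1:194] selects indices [1, 2, 3, 4] (1->1, 2->20, 3->7, 4->6), giving [1, 20, 7, 6].

[1, 20, 7, 6]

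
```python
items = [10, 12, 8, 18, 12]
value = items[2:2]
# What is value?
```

items has length 5. The slice items[2:2] resolves to an empty index range, so the result is [].

[]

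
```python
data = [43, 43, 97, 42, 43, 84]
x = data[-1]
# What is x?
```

data has length 6. Negative index -1 maps to positive index 6 + (-1) = 5. data[5] = 84.

84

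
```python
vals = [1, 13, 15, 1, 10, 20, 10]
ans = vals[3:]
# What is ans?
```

vals has length 7. The slice vals[3:] selects indices [3, 4, 5, 6] (3->1, 4->10, 5->20, 6->10), giving [1, 10, 20, 10].

[1, 10, 20, 10]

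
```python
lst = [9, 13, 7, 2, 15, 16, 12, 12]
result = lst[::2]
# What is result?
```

lst has length 8. The slice lst[::2] selects indices [0, 2, 4, 6] (0->9, 2->7, 4->15, 6->12), giving [9, 7, 15, 12].

[9, 7, 15, 12]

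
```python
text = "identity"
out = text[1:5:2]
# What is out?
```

text has length 8. The slice text[1:5:2] selects indices [1, 3] (1->'d', 3->'n'), giving 'dn'.

'dn'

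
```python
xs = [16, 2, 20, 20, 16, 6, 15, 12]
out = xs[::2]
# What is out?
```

xs has length 8. The slice xs[::2] selects indices [0, 2, 4, 6] (0->16, 2->20, 4->16, 6->15), giving [16, 20, 16, 15].

[16, 20, 16, 15]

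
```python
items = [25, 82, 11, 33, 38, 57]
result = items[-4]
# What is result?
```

items has length 6. Negative index -4 maps to positive index 6 + (-4) = 2. items[2] = 11.

11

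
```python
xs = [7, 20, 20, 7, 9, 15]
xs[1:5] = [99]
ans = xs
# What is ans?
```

xs starts as [7, 20, 20, 7, 9, 15] (length 6). The slice xs[1:5] covers indices [1, 2, 3, 4] with values [20, 20, 7, 9]. Replacing that slice with [99] (different length) produces [7, 99, 15].

[7, 99, 15]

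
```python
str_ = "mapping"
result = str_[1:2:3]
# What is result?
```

str_ has length 7. The slice str_[1:2:3] selects indices [1] (1->'a'), giving 'a'.

'a'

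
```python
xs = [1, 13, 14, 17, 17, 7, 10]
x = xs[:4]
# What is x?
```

xs has length 7. The slice xs[:4] selects indices [0, 1, 2, 3] (0->1, 1->13, 2->14, 3->17), giving [1, 13, 14, 17].

[1, 13, 14, 17]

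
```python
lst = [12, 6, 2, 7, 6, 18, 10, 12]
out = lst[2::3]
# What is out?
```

lst has length 8. The slice lst[2::3] selects indices [2, 5] (2->2, 5->18), giving [2, 18].

[2, 18]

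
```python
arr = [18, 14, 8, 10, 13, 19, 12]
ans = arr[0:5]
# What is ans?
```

arr has length 7. The slice arr[0:5] selects indices [0, 1, 2, 3, 4] (0->18, 1->14, 2->8, 3->10, 4->13), giving [18, 14, 8, 10, 13].

[18, 14, 8, 10, 13]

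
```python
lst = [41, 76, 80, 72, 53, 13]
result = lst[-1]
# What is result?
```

lst has length 6. Negative index -1 maps to positive index 6 + (-1) = 5. lst[5] = 13.

13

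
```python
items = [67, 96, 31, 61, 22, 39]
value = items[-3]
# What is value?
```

items has length 6. Negative index -3 maps to positive index 6 + (-3) = 3. items[3] = 61.

61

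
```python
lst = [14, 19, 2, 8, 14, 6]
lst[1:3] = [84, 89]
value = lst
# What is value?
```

lst starts as [14, 19, 2, 8, 14, 6] (length 6). The slice lst[1:3] covers indices [1, 2] with values [19, 2]. Replacing that slice with [84, 89] (same length) produces [14, 84, 89, 8, 14, 6].

[14, 84, 89, 8, 14, 6]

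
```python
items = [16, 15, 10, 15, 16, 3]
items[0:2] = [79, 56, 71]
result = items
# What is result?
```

items starts as [16, 15, 10, 15, 16, 3] (length 6). The slice items[0:2] covers indices [0, 1] with values [16, 15]. Replacing that slice with [79, 56, 71] (different length) produces [79, 56, 71, 10, 15, 16, 3].

[79, 56, 71, 10, 15, 16, 3]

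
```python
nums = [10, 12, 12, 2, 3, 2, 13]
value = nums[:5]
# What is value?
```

nums has length 7. The slice nums[:5] selects indices [0, 1, 2, 3, 4] (0->10, 1->12, 2->12, 3->2, 4->3), giving [10, 12, 12, 2, 3].

[10, 12, 12, 2, 3]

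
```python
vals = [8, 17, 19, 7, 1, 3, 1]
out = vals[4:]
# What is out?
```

vals has length 7. The slice vals[4:] selects indices [4, 5, 6] (4->1, 5->3, 6->1), giving [1, 3, 1].

[1, 3, 1]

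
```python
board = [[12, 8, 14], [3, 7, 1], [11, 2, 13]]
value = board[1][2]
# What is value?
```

board[1] = [3, 7, 1]. Taking column 2 of that row yields 1.

1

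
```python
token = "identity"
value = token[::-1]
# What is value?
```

token has length 8. The slice token[::-1] selects indices [7, 6, 5, 4, 3, 2, 1, 0] (7->'y', 6->'t', 5->'i', 4->'t', 3->'n', 2->'e', 1->'d', 0->'i'), giving 'ytitnedi'.

'ytitnedi'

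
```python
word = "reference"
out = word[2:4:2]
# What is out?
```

word has length 9. The slice word[2:4:2] selects indices [2] (2->'f'), giving 'f'.

'f'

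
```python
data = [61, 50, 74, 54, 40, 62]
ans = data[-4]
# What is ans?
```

data has length 6. Negative index -4 maps to positive index 6 + (-4) = 2. data[2] = 74.

74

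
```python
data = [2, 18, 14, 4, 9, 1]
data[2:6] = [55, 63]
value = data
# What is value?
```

data starts as [2, 18, 14, 4, 9, 1] (length 6). The slice data[2:6] covers indices [2, 3, 4, 5] with values [14, 4, 9, 1]. Replacing that slice with [55, 63] (different length) produces [2, 18, 55, 63].

[2, 18, 55, 63]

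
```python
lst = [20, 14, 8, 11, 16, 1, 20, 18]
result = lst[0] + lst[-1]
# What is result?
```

lst has length 8. lst[0] = 20.
lst has length 8. Negative index -1 maps to positive index 8 + (-1) = 7. lst[7] = 18.
Sum: 20 + 18 = 38.

38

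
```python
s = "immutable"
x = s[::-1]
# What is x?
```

s has length 9. The slice s[::-1] selects indices [8, 7, 6, 5, 4, 3, 2, 1, 0] (8->'e', 7->'l', 6->'b', 5->'a', 4->'t', 3->'u', 2->'m', 1->'m', 0->'i'), giving 'elbatummi'.

'elbatummi'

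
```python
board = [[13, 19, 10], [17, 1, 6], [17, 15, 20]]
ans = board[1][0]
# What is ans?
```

board[1] = [17, 1, 6]. Taking column 0 of that row yields 17.

17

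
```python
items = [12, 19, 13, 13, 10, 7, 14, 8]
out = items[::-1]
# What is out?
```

items has length 8. The slice items[::-1] selects indices [7, 6, 5, 4, 3, 2, 1, 0] (7->8, 6->14, 5->7, 4->10, 3->13, 2->13, 1->19, 0->12), giving [8, 14, 7, 10, 13, 13, 19, 12].

[8, 14, 7, 10, 13, 13, 19, 12]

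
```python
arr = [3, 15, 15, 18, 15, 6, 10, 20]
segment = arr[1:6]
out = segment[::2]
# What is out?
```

arr has length 8. The slice arr[1:6] selects indices [1, 2, 3, 4, 5] (1->15, 2->15, 3->18, 4->15, 5->6), giving [15, 15, 18, 15, 6]. So segment = [15, 15, 18, 15, 6]. segment has length 5. The slice segment[::2] selects indices [0, 2, 4] (0->15, 2->18, 4->6), giving [15, 18, 6].

[15, 18, 6]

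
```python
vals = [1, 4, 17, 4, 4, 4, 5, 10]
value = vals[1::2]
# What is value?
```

vals has length 8. The slice vals[1::2] selects indices [1, 3, 5, 7] (1->4, 3->4, 5->4, 7->10), giving [4, 4, 4, 10].

[4, 4, 4, 10]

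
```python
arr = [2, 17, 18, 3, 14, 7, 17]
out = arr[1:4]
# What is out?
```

arr has length 7. The slice arr[1:4] selects indices [1, 2, 3] (1->17, 2->18, 3->3), giving [17, 18, 3].

[17, 18, 3]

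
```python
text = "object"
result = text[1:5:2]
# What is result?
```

text has length 6. The slice text[1:5:2] selects indices [1, 3] (1->'b', 3->'e'), giving 'be'.

'be'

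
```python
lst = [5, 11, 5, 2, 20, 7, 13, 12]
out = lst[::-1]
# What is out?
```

lst has length 8. The slice lst[::-1] selects indices [7, 6, 5, 4, 3, 2, 1, 0] (7->12, 6->13, 5->7, 4->20, 3->2, 2->5, 1->11, 0->5), giving [12, 13, 7, 20, 2, 5, 11, 5].

[12, 13, 7, 20, 2, 5, 11, 5]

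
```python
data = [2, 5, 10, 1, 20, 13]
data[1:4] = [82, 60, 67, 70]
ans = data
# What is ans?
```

data starts as [2, 5, 10, 1, 20, 13] (length 6). The slice data[1:4] covers indices [1, 2, 3] with values [5, 10, 1]. Replacing that slice with [82, 60, 67, 70] (different length) produces [2, 82, 60, 67, 70, 20, 13].

[2, 82, 60, 67, 70, 20, 13]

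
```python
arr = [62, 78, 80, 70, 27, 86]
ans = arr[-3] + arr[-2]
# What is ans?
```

arr has length 6. Negative index -3 maps to positive index 6 + (-3) = 3. arr[3] = 70.
arr has length 6. Negative index -2 maps to positive index 6 + (-2) = 4. arr[4] = 27.
Sum: 70 + 27 = 97.

97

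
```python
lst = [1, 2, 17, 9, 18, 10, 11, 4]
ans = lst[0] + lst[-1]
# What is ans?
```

lst has length 8. lst[0] = 1.
lst has length 8. Negative index -1 maps to positive index 8 + (-1) = 7. lst[7] = 4.
Sum: 1 + 4 = 5.

5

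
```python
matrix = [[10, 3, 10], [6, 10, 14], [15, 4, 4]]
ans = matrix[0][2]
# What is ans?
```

matrix[0] = [10, 3, 10]. Taking column 2 of that row yields 10.

10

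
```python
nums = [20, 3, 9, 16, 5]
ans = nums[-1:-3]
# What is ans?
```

nums has length 5. The slice nums[-1:-3] resolves to an empty index range, so the result is [].

[]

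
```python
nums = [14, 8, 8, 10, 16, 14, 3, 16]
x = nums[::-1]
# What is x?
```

nums has length 8. The slice nums[::-1] selects indices [7, 6, 5, 4, 3, 2, 1, 0] (7->16, 6->3, 5->14, 4->16, 3->10, 2->8, 1->8, 0->14), giving [16, 3, 14, 16, 10, 8, 8, 14].

[16, 3, 14, 16, 10, 8, 8, 14]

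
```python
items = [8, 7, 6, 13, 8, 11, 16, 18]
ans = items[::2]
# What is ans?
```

items has length 8. The slice items[::2] selects indices [0, 2, 4, 6] (0->8, 2->6, 4->8, 6->16), giving [8, 6, 8, 16].

[8, 6, 8, 16]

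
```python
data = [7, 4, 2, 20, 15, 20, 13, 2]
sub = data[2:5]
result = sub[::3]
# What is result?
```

data has length 8. The slice data[2:5] selects indices [2, 3, 4] (2->2, 3->20, 4->15), giving [2, 20, 15]. So sub = [2, 20, 15]. sub has length 3. The slice sub[::3] selects indices [0] (0->2), giving [2].

[2]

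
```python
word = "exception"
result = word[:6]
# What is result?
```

word has length 9. The slice word[:6] selects indices [0, 1, 2, 3, 4, 5] (0->'e', 1->'x', 2->'c', 3->'e', 4->'p', 5->'t'), giving 'except'.

'except'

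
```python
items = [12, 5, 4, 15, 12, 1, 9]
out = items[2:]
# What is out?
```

items has length 7. The slice items[2:] selects indices [2, 3, 4, 5, 6] (2->4, 3->15, 4->12, 5->1, 6->9), giving [4, 15, 12, 1, 9].

[4, 15, 12, 1, 9]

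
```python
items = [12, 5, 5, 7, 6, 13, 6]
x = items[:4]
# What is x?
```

items has length 7. The slice items[:4] selects indices [0, 1, 2, 3] (0->12, 1->5, 2->5, 3->7), giving [12, 5, 5, 7].

[12, 5, 5, 7]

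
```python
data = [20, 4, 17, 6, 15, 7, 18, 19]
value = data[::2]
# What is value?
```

data has length 8. The slice data[::2] selects indices [0, 2, 4, 6] (0->20, 2->17, 4->15, 6->18), giving [20, 17, 15, 18].

[20, 17, 15, 18]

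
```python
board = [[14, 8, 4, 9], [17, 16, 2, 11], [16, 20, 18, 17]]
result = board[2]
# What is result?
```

board has 3 rows. Row 2 is [16, 20, 18, 17].

[16, 20, 18, 17]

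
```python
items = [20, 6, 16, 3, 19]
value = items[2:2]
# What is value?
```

items has length 5. The slice items[2:2] resolves to an empty index range, so the result is [].

[]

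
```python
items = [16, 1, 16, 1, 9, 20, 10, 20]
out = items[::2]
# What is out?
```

items has length 8. The slice items[::2] selects indices [0, 2, 4, 6] (0->16, 2->16, 4->9, 6->10), giving [16, 16, 9, 10].

[16, 16, 9, 10]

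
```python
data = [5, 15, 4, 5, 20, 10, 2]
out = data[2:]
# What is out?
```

data has length 7. The slice data[2:] selects indices [2, 3, 4, 5, 6] (2->4, 3->5, 4->20, 5->10, 6->2), giving [4, 5, 20, 10, 2].

[4, 5, 20, 10, 2]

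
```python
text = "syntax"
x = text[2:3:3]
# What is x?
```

text has length 6. The slice text[2:3:3] selects indices [2] (2->'n'), giving 'n'.

'n'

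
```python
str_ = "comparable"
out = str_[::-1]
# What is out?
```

str_ has length 10. The slice str_[::-1] selects indices [9, 8, 7, 6, 5, 4, 3, 2, 1, 0] (9->'e', 8->'l', 7->'b', 6->'a', 5->'r', 4->'a', 3->'p', 2->'m', 1->'o', 0->'c'), giving 'elbarapmoc'.

'elbarapmoc'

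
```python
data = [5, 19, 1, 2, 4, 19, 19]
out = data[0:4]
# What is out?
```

data has length 7. The slice data[0:4] selects indices [0, 1, 2, 3] (0->5, 1->19, 2->1, 3->2), giving [5, 19, 1, 2].

[5, 19, 1, 2]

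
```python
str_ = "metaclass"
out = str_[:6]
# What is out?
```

str_ has length 9. The slice str_[:6] selects indices [0, 1, 2, 3, 4, 5] (0->'m', 1->'e', 2->'t', 3->'a', 4->'c', 5->'l'), giving 'metacl'.

'metacl'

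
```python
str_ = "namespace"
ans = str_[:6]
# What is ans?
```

str_ has length 9. The slice str_[:6] selects indices [0, 1, 2, 3, 4, 5] (0->'n', 1->'a', 2->'m', 3->'e', 4->'s', 5->'p'), giving 'namesp'.

'namesp'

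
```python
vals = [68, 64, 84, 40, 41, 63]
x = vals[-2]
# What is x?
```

vals has length 6. Negative index -2 maps to positive index 6 + (-2) = 4. vals[4] = 41.

41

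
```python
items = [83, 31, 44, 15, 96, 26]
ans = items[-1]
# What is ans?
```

items has length 6. Negative index -1 maps to positive index 6 + (-1) = 5. items[5] = 26.

26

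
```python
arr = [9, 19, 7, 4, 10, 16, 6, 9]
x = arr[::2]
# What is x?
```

arr has length 8. The slice arr[::2] selects indices [0, 2, 4, 6] (0->9, 2->7, 4->10, 6->6), giving [9, 7, 10, 6].

[9, 7, 10, 6]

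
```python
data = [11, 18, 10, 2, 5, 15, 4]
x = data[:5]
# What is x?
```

data has length 7. The slice data[:5] selects indices [0, 1, 2, 3, 4] (0->11, 1->18, 2->10, 3->2, 4->5), giving [11, 18, 10, 2, 5].

[11, 18, 10, 2, 5]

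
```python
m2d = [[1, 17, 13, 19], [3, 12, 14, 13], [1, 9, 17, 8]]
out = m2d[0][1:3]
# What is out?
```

m2d[0] = [1, 17, 13, 19]. m2d[0] has length 4. The slice m2d[0][1:3] selects indices [1, 2] (1->17, 2->13), giving [17, 13].

[17, 13]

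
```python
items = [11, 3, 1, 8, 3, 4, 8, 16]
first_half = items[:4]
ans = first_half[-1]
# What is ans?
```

items has length 8. The slice items[:4] selects indices [0, 1, 2, 3] (0->11, 1->3, 2->1, 3->8), giving [11, 3, 1, 8]. So first_half = [11, 3, 1, 8]. Then first_half[-1] = 8.

8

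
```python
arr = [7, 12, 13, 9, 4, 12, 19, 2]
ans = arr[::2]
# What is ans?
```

arr has length 8. The slice arr[::2] selects indices [0, 2, 4, 6] (0->7, 2->13, 4->4, 6->19), giving [7, 13, 4, 19].

[7, 13, 4, 19]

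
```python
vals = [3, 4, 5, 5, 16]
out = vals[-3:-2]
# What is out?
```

vals has length 5. The slice vals[-3:-2] selects indices [2] (2->5), giving [5].

[5]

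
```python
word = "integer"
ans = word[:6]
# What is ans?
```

word has length 7. The slice word[:6] selects indices [0, 1, 2, 3, 4, 5] (0->'i', 1->'n', 2->'t', 3->'e', 4->'g', 5->'e'), giving 'intege'.

'intege'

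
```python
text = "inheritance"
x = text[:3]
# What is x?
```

text has length 11. The slice text[:3] selects indices [0, 1, 2] (0->'i', 1->'n', 2->'h'), giving 'inh'.

'inh'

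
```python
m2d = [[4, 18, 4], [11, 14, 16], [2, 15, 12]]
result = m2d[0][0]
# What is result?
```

m2d[0] = [4, 18, 4]. Taking column 0 of that row yields 4.

4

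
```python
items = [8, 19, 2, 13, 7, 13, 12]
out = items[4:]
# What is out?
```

items has length 7. The slice items[4:] selects indices [4, 5, 6] (4->7, 5->13, 6->12), giving [7, 13, 12].

[7, 13, 12]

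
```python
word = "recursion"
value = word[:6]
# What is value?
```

word has length 9. The slice word[:6] selects indices [0, 1, 2, 3, 4, 5] (0->'r', 1->'e', 2->'c', 3->'u', 4->'r', 5->'s'), giving 'recurs'.

'recurs'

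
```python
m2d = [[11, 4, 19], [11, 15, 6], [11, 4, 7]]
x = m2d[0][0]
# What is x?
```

m2d[0] = [11, 4, 19]. Taking column 0 of that row yields 11.

11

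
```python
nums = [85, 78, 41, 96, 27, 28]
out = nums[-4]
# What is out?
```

nums has length 6. Negative index -4 maps to positive index 6 + (-4) = 2. nums[2] = 41.

41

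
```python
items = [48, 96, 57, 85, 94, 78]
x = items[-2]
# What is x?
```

items has length 6. Negative index -2 maps to positive index 6 + (-2) = 4. items[4] = 94.

94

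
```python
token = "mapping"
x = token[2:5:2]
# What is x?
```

token has length 7. The slice token[2:5:2] selects indices [2, 4] (2->'p', 4->'i'), giving 'pi'.

'pi'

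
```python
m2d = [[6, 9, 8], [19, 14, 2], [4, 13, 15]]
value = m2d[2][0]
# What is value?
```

m2d[2] = [4, 13, 15]. Taking column 0 of that row yields 4.

4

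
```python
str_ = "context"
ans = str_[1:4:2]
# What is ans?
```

str_ has length 7. The slice str_[1:4:2] selects indices [1, 3] (1->'o', 3->'t'), giving 'ot'.

'ot'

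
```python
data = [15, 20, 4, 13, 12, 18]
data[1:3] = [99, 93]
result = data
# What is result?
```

data starts as [15, 20, 4, 13, 12, 18] (length 6). The slice data[1:3] covers indices [1, 2] with values [20, 4]. Replacing that slice with [99, 93] (same length) produces [15, 99, 93, 13, 12, 18].

[15, 99, 93, 13, 12, 18]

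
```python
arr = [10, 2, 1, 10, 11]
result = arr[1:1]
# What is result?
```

arr has length 5. The slice arr[1:1] resolves to an empty index range, so the result is [].

[]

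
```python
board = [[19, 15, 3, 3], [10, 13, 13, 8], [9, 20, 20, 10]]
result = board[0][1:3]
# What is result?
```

board[0] = [19, 15, 3, 3]. board[0] has length 4. The slice board[0][1:3] selects indices [1, 2] (1->15, 2->3), giving [15, 3].

[15, 3]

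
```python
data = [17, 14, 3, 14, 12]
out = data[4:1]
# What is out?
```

data has length 5. The slice data[4:1] resolves to an empty index range, so the result is [].

[]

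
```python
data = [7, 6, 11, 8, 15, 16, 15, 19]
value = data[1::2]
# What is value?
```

data has length 8. The slice data[1::2] selects indices [1, 3, 5, 7] (1->6, 3->8, 5->16, 7->19), giving [6, 8, 16, 19].

[6, 8, 16, 19]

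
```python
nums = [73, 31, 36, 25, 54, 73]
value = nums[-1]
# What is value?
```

nums has length 6. Negative index -1 maps to positive index 6 + (-1) = 5. nums[5] = 73.

73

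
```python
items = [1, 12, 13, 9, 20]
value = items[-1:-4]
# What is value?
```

items has length 5. The slice items[-1:-4] resolves to an empty index range, so the result is [].

[]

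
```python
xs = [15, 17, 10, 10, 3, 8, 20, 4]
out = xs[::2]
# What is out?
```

xs has length 8. The slice xs[::2] selects indices [0, 2, 4, 6] (0->15, 2->10, 4->3, 6->20), giving [15, 10, 3, 20].

[15, 10, 3, 20]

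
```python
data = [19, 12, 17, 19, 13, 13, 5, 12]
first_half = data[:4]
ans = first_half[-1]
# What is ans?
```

data has length 8. The slice data[:4] selects indices [0, 1, 2, 3] (0->19, 1->12, 2->17, 3->19), giving [19, 12, 17, 19]. So first_half = [19, 12, 17, 19]. Then first_half[-1] = 19.

19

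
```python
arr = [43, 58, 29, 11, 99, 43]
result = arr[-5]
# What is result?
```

arr has length 6. Negative index -5 maps to positive index 6 + (-5) = 1. arr[1] = 58.

58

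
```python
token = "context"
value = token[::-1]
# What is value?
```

token has length 7. The slice token[::-1] selects indices [6, 5, 4, 3, 2, 1, 0] (6->'t', 5->'x', 4->'e', 3->'t', 2->'n', 1->'o', 0->'c'), giving 'txetnoc'.

'txetnoc'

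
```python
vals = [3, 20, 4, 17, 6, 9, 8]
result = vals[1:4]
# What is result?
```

vals has length 7. The slice vals[1:4] selects indices [1, 2, 3] (1->20, 2->4, 3->17), giving [20, 4, 17].

[20, 4, 17]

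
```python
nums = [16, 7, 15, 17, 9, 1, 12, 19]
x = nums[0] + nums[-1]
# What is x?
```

nums has length 8. nums[0] = 16.
nums has length 8. Negative index -1 maps to positive index 8 + (-1) = 7. nums[7] = 19.
Sum: 16 + 19 = 35.

35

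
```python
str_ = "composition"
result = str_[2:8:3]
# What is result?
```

str_ has length 11. The slice str_[2:8:3] selects indices [2, 5] (2->'m', 5->'s'), giving 'ms'.

'ms'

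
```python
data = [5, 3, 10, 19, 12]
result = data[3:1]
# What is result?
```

data has length 5. The slice data[3:1] resolves to an empty index range, so the result is [].

[]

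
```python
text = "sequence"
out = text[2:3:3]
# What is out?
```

text has length 8. The slice text[2:3:3] selects indices [2] (2->'q'), giving 'q'.

'q'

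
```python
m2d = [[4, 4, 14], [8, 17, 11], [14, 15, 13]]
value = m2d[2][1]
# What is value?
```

m2d[2] = [14, 15, 13]. Taking column 1 of that row yields 15.

15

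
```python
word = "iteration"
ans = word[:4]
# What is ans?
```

word has length 9. The slice word[:4] selects indices [0, 1, 2, 3] (0->'i', 1->'t', 2->'e', 3->'r'), giving 'iter'.

'iter'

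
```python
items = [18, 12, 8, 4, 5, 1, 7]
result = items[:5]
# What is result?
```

items has length 7. The slice items[:5] selects indices [0, 1, 2, 3, 4] (0->18, 1->12, 2->8, 3->4, 4->5), giving [18, 12, 8, 4, 5].

[18, 12, 8, 4, 5]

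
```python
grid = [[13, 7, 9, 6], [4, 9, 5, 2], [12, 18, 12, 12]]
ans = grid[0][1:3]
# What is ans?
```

grid[0] = [13, 7, 9, 6]. grid[0] has length 4. The slice grid[0][1:3] selects indices [1, 2] (1->7, 2->9), giving [7, 9].

[7, 9]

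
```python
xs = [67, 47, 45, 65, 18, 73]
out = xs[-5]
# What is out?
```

xs has length 6. Negative index -5 maps to positive index 6 + (-5) = 1. xs[1] = 47.

47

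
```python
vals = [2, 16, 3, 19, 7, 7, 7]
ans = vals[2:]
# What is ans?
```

vals has length 7. The slice vals[2:] selects indices [2, 3, 4, 5, 6] (2->3, 3->19, 4->7, 5->7, 6->7), giving [3, 19, 7, 7, 7].

[3, 19, 7, 7, 7]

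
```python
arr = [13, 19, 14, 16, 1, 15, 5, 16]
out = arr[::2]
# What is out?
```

arr has length 8. The slice arr[::2] selects indices [0, 2, 4, 6] (0->13, 2->14, 4->1, 6->5), giving [13, 14, 1, 5].

[13, 14, 1, 5]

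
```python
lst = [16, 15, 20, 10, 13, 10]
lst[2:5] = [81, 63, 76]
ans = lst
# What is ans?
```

lst starts as [16, 15, 20, 10, 13, 10] (length 6). The slice lst[2:5] covers indices [2, 3, 4] with values [20, 10, 13]. Replacing that slice with [81, 63, 76] (same length) produces [16, 15, 81, 63, 76, 10].

[16, 15, 81, 63, 76, 10]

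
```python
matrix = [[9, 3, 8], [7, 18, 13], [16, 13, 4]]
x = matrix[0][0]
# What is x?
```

matrix[0] = [9, 3, 8]. Taking column 0 of that row yields 9.

9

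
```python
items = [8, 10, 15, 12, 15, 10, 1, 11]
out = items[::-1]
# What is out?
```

items has length 8. The slice items[::-1] selects indices [7, 6, 5, 4, 3, 2, 1, 0] (7->11, 6->1, 5->10, 4->15, 3->12, 2->15, 1->10, 0->8), giving [11, 1, 10, 15, 12, 15, 10, 8].

[11, 1, 10, 15, 12, 15, 10, 8]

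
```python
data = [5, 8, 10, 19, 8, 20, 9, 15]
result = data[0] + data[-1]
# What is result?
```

data has length 8. data[0] = 5.
data has length 8. Negative index -1 maps to positive index 8 + (-1) = 7. data[7] = 15.
Sum: 5 + 15 = 20.

20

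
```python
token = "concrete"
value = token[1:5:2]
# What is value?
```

token has length 8. The slice token[1:5:2] selects indices [1, 3] (1->'o', 3->'c'), giving 'oc'.

'oc'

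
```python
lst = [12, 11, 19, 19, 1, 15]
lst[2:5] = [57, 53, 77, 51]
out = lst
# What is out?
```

lst starts as [12, 11, 19, 19, 1, 15] (length 6). The slice lst[2:5] covers indices [2, 3, 4] with values [19, 19, 1]. Replacing that slice with [57, 53, 77, 51] (different length) produces [12, 11, 57, 53, 77, 51, 15].

[12, 11, 57, 53, 77, 51, 15]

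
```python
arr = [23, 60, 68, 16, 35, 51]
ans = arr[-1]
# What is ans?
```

arr has length 6. Negative index -1 maps to positive index 6 + (-1) = 5. arr[5] = 51.

51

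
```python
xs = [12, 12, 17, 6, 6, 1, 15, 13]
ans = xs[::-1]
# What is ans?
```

xs has length 8. The slice xs[::-1] selects indices [7, 6, 5, 4, 3, 2, 1, 0] (7->13, 6->15, 5->1, 4->6, 3->6, 2->17, 1->12, 0->12), giving [13, 15, 1, 6, 6, 17, 12, 12].

[13, 15, 1, 6, 6, 17, 12, 12]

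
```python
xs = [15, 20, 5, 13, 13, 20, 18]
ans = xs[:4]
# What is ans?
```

xs has length 7. The slice xs[:4] selects indices [0, 1, 2, 3] (0->15, 1->20, 2->5, 3->13), giving [15, 20, 5, 13].

[15, 20, 5, 13]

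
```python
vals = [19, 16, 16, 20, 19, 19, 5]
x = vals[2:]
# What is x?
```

vals has length 7. The slice vals[2:] selects indices [2, 3, 4, 5, 6] (2->16, 3->20, 4->19, 5->19, 6->5), giving [16, 20, 19, 19, 5].

[16, 20, 19, 19, 5]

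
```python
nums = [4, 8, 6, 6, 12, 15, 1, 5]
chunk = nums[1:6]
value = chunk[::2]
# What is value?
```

nums has length 8. The slice nums[1:6] selects indices [1, 2, 3, 4, 5] (1->8, 2->6, 3->6, 4->12, 5->15), giving [8, 6, 6, 12, 15]. So chunk = [8, 6, 6, 12, 15]. chunk has length 5. The slice chunk[::2] selects indices [0, 2, 4] (0->8, 2->6, 4->15), giving [8, 6, 15].

[8, 6, 15]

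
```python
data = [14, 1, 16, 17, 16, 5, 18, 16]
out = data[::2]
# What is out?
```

data has length 8. The slice data[::2] selects indices [0, 2, 4, 6] (0->14, 2->16, 4->16, 6->18), giving [14, 16, 16, 18].

[14, 16, 16, 18]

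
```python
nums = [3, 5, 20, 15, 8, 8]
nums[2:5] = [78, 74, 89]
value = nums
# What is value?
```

nums starts as [3, 5, 20, 15, 8, 8] (length 6). The slice nums[2:5] covers indices [2, 3, 4] with values [20, 15, 8]. Replacing that slice with [78, 74, 89] (same length) produces [3, 5, 78, 74, 89, 8].

[3, 5, 78, 74, 89, 8]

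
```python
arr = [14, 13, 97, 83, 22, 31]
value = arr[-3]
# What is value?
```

arr has length 6. Negative index -3 maps to positive index 6 + (-3) = 3. arr[3] = 83.

83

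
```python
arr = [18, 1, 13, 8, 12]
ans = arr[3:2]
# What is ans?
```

arr has length 5. The slice arr[3:2] resolves to an empty index range, so the result is [].

[]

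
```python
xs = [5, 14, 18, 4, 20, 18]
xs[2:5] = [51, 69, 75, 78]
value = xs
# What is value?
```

xs starts as [5, 14, 18, 4, 20, 18] (length 6). The slice xs[2:5] covers indices [2, 3, 4] with values [18, 4, 20]. Replacing that slice with [51, 69, 75, 78] (different length) produces [5, 14, 51, 69, 75, 78, 18].

[5, 14, 51, 69, 75, 78, 18]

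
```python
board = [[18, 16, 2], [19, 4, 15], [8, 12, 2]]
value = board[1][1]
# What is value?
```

board[1] = [19, 4, 15]. Taking column 1 of that row yields 4.

4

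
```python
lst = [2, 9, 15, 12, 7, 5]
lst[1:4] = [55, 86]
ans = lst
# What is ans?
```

lst starts as [2, 9, 15, 12, 7, 5] (length 6). The slice lst[1:4] covers indices [1, 2, 3] with values [9, 15, 12]. Replacing that slice with [55, 86] (different length) produces [2, 55, 86, 7, 5].

[2, 55, 86, 7, 5]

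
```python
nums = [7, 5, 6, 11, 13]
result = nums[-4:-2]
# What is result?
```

nums has length 5. The slice nums[-4:-2] selects indices [1, 2] (1->5, 2->6), giving [5, 6].

[5, 6]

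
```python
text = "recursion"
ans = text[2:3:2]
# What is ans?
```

text has length 9. The slice text[2:3:2] selects indices [2] (2->'c'), giving 'c'.

'c'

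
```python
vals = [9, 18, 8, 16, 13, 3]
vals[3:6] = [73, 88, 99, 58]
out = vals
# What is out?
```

vals starts as [9, 18, 8, 16, 13, 3] (length 6). The slice vals[3:6] covers indices [3, 4, 5] with values [16, 13, 3]. Replacing that slice with [73, 88, 99, 58] (different length) produces [9, 18, 8, 73, 88, 99, 58].

[9, 18, 8, 73, 88, 99, 58]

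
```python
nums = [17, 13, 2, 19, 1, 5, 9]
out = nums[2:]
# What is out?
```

nums has length 7. The slice nums[2:] selects indices [2, 3, 4, 5, 6] (2->2, 3->19, 4->1, 5->5, 6->9), giving [2, 19, 1, 5, 9].

[2, 19, 1, 5, 9]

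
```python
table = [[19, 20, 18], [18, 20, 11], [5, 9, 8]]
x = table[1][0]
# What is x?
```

table[1] = [18, 20, 11]. Taking column 0 of that row yields 18.

18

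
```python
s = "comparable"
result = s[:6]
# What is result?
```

s has length 10. The slice s[:6] selects indices [0, 1, 2, 3, 4, 5] (0->'c', 1->'o', 2->'m', 3->'p', 4->'a', 5->'r'), giving 'compar'.

'compar'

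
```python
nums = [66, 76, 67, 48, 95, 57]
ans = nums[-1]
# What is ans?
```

nums has length 6. Negative index -1 maps to positive index 6 + (-1) = 5. nums[5] = 57.

57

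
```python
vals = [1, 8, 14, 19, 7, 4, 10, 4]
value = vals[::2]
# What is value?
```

vals has length 8. The slice vals[::2] selects indices [0, 2, 4, 6] (0->1, 2->14, 4->7, 6->10), giving [1, 14, 7, 10].

[1, 14, 7, 10]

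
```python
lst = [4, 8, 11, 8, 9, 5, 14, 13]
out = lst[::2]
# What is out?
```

lst has length 8. The slice lst[::2] selects indices [0, 2, 4, 6] (0->4, 2->11, 4->9, 6->14), giving [4, 11, 9, 14].

[4, 11, 9, 14]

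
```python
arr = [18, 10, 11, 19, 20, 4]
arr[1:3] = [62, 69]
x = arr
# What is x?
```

arr starts as [18, 10, 11, 19, 20, 4] (length 6). The slice arr[1:3] covers indices [1, 2] with values [10, 11]. Replacing that slice with [62, 69] (same length) produces [18, 62, 69, 19, 20, 4].

[18, 62, 69, 19, 20, 4]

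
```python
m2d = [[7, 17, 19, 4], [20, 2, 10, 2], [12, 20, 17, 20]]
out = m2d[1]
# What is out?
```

m2d has 3 rows. Row 1 is [20, 2, 10, 2].

[20, 2, 10, 2]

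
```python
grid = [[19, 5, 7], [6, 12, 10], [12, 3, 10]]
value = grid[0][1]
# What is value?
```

grid[0] = [19, 5, 7]. Taking column 1 of that row yields 5.

5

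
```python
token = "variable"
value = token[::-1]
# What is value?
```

token has length 8. The slice token[::-1] selects indices [7, 6, 5, 4, 3, 2, 1, 0] (7->'e', 6->'l', 5->'b', 4->'a', 3->'i', 2->'r', 1->'a', 0->'v'), giving 'elbairav'.

'elbairav'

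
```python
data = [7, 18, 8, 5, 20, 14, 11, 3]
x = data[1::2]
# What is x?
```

data has length 8. The slice data[1::2] selects indices [1, 3, 5, 7] (1->18, 3->5, 5->14, 7->3), giving [18, 5, 14, 3].

[18, 5, 14, 3]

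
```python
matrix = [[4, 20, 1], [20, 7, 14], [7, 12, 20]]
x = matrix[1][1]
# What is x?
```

matrix[1] = [20, 7, 14]. Taking column 1 of that row yields 7.

7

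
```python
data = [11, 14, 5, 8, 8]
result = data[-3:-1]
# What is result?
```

data has length 5. The slice data[-3:-1] selects indices [2, 3] (2->5, 3->8), giving [5, 8].

[5, 8]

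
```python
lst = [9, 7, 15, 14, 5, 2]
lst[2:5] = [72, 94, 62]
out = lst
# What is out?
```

lst starts as [9, 7, 15, 14, 5, 2] (length 6). The slice lst[2:5] covers indices [2, 3, 4] with values [15, 14, 5]. Replacing that slice with [72, 94, 62] (same length) produces [9, 7, 72, 94, 62, 2].

[9, 7, 72, 94, 62, 2]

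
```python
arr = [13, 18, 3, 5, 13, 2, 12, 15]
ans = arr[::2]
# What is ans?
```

arr has length 8. The slice arr[::2] selects indices [0, 2, 4, 6] (0->13, 2->3, 4->13, 6->12), giving [13, 3, 13, 12].

[13, 3, 13, 12]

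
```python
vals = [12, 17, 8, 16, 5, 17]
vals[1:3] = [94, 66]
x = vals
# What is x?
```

vals starts as [12, 17, 8, 16, 5, 17] (length 6). The slice vals[1:3] covers indices [1, 2] with values [17, 8]. Replacing that slice with [94, 66] (same length) produces [12, 94, 66, 16, 5, 17].

[12, 94, 66, 16, 5, 17]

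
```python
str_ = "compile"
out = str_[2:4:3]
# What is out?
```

str_ has length 7. The slice str_[2:4:3] selects indices [2] (2->'m'), giving 'm'.

'm'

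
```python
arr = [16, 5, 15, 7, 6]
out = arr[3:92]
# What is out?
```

arr has length 5. The slice arr[3:92] selects indices [3, 4] (3->7, 4->6), giving [7, 6].

[7, 6]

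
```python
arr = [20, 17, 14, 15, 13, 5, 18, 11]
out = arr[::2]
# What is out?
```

arr has length 8. The slice arr[::2] selects indices [0, 2, 4, 6] (0->20, 2->14, 4->13, 6->18), giving [20, 14, 13, 18].

[20, 14, 13, 18]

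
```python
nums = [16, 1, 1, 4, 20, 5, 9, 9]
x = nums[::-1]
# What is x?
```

nums has length 8. The slice nums[::-1] selects indices [7, 6, 5, 4, 3, 2, 1, 0] (7->9, 6->9, 5->5, 4->20, 3->4, 2->1, 1->1, 0->16), giving [9, 9, 5, 20, 4, 1, 1, 16].

[9, 9, 5, 20, 4, 1, 1, 16]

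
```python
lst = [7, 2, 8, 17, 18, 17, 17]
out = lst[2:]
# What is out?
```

lst has length 7. The slice lst[2:] selects indices [2, 3, 4, 5, 6] (2->8, 3->17, 4->18, 5->17, 6->17), giving [8, 17, 18, 17, 17].

[8, 17, 18, 17, 17]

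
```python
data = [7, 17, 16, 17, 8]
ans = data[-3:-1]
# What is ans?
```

data has length 5. The slice data[-3:-1] selects indices [2, 3] (2->16, 3->17), giving [16, 17].

[16, 17]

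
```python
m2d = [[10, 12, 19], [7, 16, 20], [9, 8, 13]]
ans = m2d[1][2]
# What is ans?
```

m2d[1] = [7, 16, 20]. Taking column 2 of that row yields 20.

20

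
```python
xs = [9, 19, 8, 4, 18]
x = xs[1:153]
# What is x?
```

xs has length 5. The slice xs[1:153] selects indices [1, 2, 3, 4] (1->19, 2->8, 3->4, 4->18), giving [19, 8, 4, 18].

[19, 8, 4, 18]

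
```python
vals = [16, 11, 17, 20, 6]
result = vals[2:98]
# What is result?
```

vals has length 5. The slice vals[2:98] selects indices [2, 3, 4] (2->17, 3->20, 4->6), giving [17, 20, 6].

[17, 20, 6]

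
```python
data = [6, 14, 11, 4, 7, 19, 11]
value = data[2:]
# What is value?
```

data has length 7. The slice data[2:] selects indices [2, 3, 4, 5, 6] (2->11, 3->4, 4->7, 5->19, 6->11), giving [11, 4, 7, 19, 11].

[11, 4, 7, 19, 11]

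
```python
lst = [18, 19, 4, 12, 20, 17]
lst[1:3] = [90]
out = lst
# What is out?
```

lst starts as [18, 19, 4, 12, 20, 17] (length 6). The slice lst[1:3] covers indices [1, 2] with values [19, 4]. Replacing that slice with [90] (different length) produces [18, 90, 12, 20, 17].

[18, 90, 12, 20, 17]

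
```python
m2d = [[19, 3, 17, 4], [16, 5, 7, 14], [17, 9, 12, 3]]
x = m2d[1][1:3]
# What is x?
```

m2d[1] = [16, 5, 7, 14]. m2d[1] has length 4. The slice m2d[1][1:3] selects indices [1, 2] (1->5, 2->7), giving [5, 7].

[5, 7]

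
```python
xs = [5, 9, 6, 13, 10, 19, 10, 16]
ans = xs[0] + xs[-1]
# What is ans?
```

xs has length 8. xs[0] = 5.
xs has length 8. Negative index -1 maps to positive index 8 + (-1) = 7. xs[7] = 16.
Sum: 5 + 16 = 21.

21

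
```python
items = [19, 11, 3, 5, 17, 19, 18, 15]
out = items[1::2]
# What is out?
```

items has length 8. The slice items[1::2] selects indices [1, 3, 5, 7] (1->11, 3->5, 5->19, 7->15), giving [11, 5, 19, 15].

[11, 5, 19, 15]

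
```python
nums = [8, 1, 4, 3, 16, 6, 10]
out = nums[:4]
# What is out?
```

nums has length 7. The slice nums[:4] selects indices [0, 1, 2, 3] (0->8, 1->1, 2->4, 3->3), giving [8, 1, 4, 3].

[8, 1, 4, 3]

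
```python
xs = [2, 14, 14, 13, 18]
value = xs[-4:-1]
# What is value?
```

xs has length 5. The slice xs[-4:-1] selects indices [1, 2, 3] (1->14, 2->14, 3->13), giving [14, 14, 13].

[14, 14, 13]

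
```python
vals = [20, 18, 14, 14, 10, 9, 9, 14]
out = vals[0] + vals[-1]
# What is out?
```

vals has length 8. vals[0] = 20.
vals has length 8. Negative index -1 maps to positive index 8 + (-1) = 7. vals[7] = 14.
Sum: 20 + 14 = 34.

34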